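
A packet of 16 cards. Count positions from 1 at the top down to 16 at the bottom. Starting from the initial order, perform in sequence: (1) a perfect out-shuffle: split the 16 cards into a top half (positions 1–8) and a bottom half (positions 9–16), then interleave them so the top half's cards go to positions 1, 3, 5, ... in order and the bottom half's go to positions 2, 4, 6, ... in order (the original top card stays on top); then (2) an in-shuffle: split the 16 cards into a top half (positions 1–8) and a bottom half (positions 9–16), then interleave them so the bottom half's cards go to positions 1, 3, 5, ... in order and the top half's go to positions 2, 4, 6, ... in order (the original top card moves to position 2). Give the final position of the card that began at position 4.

14

Track the card from position 4 forward through each operation:
  after op 1 (out-shuffle): 4 → 7
  after op 2 (in-shuffle): 7 → 14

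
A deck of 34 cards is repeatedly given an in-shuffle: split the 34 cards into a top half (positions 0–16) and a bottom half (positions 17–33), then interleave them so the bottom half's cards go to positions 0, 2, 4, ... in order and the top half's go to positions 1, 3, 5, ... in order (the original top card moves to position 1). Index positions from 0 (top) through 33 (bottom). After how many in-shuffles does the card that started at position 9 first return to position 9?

Follow position 9 under repeated in-shuffles:
9 → 19 → 4 → 9
It first returns after 3 in-shuffles.

3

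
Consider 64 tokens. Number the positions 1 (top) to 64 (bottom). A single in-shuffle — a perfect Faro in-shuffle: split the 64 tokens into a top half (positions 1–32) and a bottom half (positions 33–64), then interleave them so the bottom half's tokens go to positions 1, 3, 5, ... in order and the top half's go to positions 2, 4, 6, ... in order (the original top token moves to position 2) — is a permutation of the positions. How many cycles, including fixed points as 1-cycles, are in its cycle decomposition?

6

Trace each unvisited position around until it returns:
(1 2 4 8 16 32 ... len 12) (3 6 12 24 48 31 ... len 12) (5 10 20 40 15 30 ... len 12) (7 14 28 56 47 29 ... len 12) (11 22 44 23 46 27 ... len 12) (13 26 52 39)
6 cycles in total.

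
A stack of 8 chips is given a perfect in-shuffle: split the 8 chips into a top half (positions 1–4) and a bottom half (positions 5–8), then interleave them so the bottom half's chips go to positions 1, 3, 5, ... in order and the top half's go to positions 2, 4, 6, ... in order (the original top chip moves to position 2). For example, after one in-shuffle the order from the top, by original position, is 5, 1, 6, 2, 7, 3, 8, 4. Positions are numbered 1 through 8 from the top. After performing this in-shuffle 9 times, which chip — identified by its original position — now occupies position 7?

2

Work backwards from position 7, undoing one in-shuffle at a time:
7 ← 8 ← 4 ← 2 ← 1 ← 5 ← 7 ← 8 ← 4 ← 2
So the chip now at position 7 started at position 2.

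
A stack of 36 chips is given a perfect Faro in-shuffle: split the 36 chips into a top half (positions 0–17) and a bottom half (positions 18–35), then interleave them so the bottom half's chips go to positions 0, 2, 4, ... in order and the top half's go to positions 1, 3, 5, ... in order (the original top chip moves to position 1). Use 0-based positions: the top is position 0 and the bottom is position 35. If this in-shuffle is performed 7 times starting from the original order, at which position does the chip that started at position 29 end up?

28

Track the chip's position through each in-shuffle:
29 → 22 → 8 → 17 → 35 → 34 → 32 → 28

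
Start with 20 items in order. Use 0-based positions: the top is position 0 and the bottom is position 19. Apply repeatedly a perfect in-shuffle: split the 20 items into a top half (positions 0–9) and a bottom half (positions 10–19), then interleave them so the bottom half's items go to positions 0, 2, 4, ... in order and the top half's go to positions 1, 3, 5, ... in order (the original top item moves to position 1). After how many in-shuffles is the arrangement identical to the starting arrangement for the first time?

The in-shuffle permutes the 20 positions with cycle lengths [2, 3, 3, 6, 6].
Every item is home exactly when every cycle has completed a whole number of laps, i.e. after lcm(2, 3, 6) = 6 in-shuffles.

6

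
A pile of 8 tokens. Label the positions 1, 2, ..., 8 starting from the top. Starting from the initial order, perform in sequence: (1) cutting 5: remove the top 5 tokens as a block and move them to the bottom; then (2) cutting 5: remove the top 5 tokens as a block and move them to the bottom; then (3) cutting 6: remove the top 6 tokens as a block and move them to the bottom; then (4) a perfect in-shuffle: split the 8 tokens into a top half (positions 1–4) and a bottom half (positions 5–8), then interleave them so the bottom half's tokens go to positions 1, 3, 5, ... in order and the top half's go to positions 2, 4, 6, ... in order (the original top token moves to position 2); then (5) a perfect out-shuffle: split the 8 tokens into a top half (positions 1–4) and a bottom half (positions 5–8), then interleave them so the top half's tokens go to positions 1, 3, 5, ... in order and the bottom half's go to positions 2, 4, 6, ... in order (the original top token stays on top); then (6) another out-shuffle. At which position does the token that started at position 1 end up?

5

Track the token from position 1 forward through each operation:
  after op 1 (cut 5): 1 → 4
  after op 2 (cut 5): 4 → 7
  after op 3 (cut 6): 7 → 1
  after op 4 (in-shuffle): 1 → 2
  after op 5 (out-shuffle): 2 → 3
  after op 6 (out-shuffle): 3 → 5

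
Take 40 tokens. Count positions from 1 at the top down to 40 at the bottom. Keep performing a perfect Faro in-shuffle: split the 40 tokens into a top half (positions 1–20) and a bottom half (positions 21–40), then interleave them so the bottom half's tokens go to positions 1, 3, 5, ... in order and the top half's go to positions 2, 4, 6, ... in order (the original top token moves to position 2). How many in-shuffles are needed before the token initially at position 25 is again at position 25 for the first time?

Follow position 25 under repeated in-shuffles:
25 → 9 → 18 → 36 → 31 → 21 → 1 → 2 → 4 → 8 → 16 → 32 → 23 → 5 → 10 → 20 → 40 → 39 → 37 → 33 → 25
It first returns after 20 in-shuffles.

20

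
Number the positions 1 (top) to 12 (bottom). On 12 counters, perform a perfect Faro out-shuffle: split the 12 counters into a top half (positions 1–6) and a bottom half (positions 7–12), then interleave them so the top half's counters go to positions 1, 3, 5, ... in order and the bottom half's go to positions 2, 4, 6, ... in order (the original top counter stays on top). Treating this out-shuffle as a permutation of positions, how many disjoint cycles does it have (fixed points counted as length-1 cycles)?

3

Trace each unvisited position around until it returns:
(1) (2 3 5 9 6 11 10 8 4 7) (12)
3 cycles in total.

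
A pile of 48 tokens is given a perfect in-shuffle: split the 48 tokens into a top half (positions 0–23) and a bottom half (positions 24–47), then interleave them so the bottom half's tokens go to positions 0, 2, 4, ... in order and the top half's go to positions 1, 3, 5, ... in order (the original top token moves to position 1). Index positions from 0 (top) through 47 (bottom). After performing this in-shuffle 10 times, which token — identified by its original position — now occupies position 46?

Work backwards from position 46, undoing one in-shuffle at a time:
46 ← 47 ← 23 ← 11 ← 5 ← 2 ← 25 ← 12 ← 30 ← 39 ← 19
So the token now at position 46 started at position 19.

19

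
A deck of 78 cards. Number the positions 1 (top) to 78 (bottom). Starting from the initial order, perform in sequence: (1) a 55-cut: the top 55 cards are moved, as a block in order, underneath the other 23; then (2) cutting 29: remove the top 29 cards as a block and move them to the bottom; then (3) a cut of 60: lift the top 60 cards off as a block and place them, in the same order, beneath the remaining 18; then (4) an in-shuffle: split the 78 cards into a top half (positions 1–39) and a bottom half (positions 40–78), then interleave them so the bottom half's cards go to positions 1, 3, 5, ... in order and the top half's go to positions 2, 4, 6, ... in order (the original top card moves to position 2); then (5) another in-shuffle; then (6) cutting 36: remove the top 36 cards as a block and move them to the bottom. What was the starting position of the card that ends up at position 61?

52

Undo the operations in reverse order, starting from position 61:
  undo op 6 (cut 36): 61 ← 19
  undo op 5 (in-shuffle, from bottom half): 19 ← 49
  undo op 4 (in-shuffle, from bottom half): 49 ← 64
  undo op 3 (cut 60): 64 ← 46
  undo op 2 (cut 29): 46 ← 75
  undo op 1 (cut 55): 75 ← 52
So the card at position 61 came from original position 52.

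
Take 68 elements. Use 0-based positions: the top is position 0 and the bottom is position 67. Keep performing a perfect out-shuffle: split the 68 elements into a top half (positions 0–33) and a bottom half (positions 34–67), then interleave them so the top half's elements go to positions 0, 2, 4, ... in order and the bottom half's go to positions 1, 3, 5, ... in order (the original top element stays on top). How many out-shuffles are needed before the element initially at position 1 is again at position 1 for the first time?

Follow position 1 under repeated out-shuffles:
1 → 2 → 4 → 8 → 16 → 32 → 64 → 61 → ... → 1 (length 66)
It first returns after 66 out-shuffles.

66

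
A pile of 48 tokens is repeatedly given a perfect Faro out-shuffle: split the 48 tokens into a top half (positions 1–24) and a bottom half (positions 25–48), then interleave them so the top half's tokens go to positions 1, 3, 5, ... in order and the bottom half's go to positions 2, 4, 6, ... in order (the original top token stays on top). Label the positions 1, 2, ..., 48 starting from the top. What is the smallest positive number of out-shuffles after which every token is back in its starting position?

23

The out-shuffle permutes the 48 positions with cycle lengths [1, 1, 23, 23].
Every token is home exactly when every cycle has completed a whole number of laps, i.e. after lcm(1, 23) = 23 out-shuffles.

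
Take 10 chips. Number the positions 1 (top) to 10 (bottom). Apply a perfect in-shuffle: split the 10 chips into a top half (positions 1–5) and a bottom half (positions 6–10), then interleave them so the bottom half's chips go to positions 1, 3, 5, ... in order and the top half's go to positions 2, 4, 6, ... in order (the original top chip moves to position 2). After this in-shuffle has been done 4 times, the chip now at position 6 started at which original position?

Work backwards from position 6, undoing one in-shuffle at a time:
6 ← 3 ← 7 ← 9 ← 10
So the chip now at position 6 started at position 10.

10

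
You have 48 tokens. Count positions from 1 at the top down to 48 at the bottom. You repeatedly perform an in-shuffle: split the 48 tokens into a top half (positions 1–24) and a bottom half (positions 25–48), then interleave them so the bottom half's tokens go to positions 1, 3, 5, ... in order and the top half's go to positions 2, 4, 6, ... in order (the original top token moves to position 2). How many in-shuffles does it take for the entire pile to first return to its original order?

21

The in-shuffle permutes the 48 positions with cycle lengths [3, 3, 21, 21].
Every token is home exactly when every cycle has completed a whole number of laps, i.e. after lcm(3, 21) = 21 in-shuffles.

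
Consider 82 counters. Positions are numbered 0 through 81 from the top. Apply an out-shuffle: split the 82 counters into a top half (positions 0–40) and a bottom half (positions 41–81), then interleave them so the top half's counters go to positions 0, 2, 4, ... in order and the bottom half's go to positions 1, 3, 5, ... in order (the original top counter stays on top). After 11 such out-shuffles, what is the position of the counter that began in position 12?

Track the counter's position through each out-shuffle:
12 → 24 → 48 → 15 → 30 → 60 → 39 → 78 → 75 → 69 → 57 → 33

33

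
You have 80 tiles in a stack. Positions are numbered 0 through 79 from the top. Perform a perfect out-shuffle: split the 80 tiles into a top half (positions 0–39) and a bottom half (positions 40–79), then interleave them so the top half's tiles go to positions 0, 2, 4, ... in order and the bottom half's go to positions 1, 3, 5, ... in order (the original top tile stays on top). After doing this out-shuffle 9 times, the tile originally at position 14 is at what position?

58

Track the tile's position through each out-shuffle:
14 → 28 → 56 → 33 → 66 → 53 → 27 → 54 → 29 → 58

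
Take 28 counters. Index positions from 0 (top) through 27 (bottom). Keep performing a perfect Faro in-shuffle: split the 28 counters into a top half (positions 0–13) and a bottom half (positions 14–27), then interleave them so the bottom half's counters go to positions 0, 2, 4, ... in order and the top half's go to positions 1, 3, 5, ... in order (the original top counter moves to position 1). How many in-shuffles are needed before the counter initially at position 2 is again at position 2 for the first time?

28

Follow position 2 under repeated in-shuffles:
2 → 5 → 11 → 23 → 18 → 8 → 17 → 6 → ... → 2 (length 28)
It first returns after 28 in-shuffles.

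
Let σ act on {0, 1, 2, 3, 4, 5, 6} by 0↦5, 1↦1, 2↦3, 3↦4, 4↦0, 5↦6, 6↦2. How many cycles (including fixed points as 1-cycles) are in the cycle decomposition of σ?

2

Cycle decomposition: (0 5 6 2 3 4) (1).
2 cycles.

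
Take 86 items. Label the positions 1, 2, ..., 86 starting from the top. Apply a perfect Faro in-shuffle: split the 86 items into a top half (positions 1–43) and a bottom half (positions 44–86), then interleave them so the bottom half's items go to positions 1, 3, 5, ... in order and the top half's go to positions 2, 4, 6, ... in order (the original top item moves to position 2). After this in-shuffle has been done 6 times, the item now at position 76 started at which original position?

61

Work backwards from position 76, undoing one in-shuffle at a time:
76 ← 38 ← 19 ← 53 ← 70 ← 35 ← 61
So the item now at position 76 started at position 61.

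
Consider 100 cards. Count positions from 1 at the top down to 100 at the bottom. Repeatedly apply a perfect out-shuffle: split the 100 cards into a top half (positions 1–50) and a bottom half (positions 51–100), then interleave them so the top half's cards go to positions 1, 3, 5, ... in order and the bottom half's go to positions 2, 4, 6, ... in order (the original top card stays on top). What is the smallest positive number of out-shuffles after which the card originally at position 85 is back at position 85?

Follow position 85 under repeated out-shuffles:
85 → 70 → 40 → 79 → 58 → 16 → 31 → 61 → 22 → 43 → 85
It first returns after 10 out-shuffles.

10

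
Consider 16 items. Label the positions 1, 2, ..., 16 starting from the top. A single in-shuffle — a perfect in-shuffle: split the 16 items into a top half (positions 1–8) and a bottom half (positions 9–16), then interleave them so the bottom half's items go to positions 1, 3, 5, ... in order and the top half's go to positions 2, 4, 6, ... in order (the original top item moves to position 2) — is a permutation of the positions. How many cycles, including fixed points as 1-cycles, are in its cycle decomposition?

2

Trace each unvisited position around until it returns:
(1 2 4 8 16 15 13 9) (3 6 12 7 14 11 5 10)
2 cycles in total.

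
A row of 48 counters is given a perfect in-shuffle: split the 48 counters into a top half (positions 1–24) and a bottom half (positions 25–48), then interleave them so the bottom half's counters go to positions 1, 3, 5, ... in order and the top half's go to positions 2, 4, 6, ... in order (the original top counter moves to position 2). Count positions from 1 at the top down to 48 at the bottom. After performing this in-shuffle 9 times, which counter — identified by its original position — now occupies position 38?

Work backwards from position 38, undoing one in-shuffle at a time:
38 ← 19 ← 34 ← 17 ← 33 ← 41 ← 45 ← 47 ← 48 ← 24
So the counter now at position 38 started at position 24.

24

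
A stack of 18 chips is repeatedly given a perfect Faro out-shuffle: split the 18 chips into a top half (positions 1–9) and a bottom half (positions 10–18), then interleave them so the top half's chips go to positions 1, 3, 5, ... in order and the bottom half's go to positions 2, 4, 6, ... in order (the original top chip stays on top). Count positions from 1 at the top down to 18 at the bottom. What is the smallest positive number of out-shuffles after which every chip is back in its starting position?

The out-shuffle permutes the 18 positions with cycle lengths [1, 1, 8, 8].
Every chip is home exactly when every cycle has completed a whole number of laps, i.e. after lcm(1, 8) = 8 out-shuffles.

8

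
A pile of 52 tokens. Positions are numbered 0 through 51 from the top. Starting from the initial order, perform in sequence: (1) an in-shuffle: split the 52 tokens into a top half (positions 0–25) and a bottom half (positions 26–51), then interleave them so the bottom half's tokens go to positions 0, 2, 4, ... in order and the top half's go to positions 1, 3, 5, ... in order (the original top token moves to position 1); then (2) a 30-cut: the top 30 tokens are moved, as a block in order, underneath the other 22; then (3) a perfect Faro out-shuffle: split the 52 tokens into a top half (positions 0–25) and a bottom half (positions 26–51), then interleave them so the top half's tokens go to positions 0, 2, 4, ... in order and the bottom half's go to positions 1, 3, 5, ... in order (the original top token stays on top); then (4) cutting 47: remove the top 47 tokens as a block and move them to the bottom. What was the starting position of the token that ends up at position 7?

Undo the operations in reverse order, starting from position 7:
  undo op 4 (cut 47): 7 ← 2
  undo op 3 (out-shuffle, from top half): 2 ← 1
  undo op 2 (cut 30): 1 ← 31
  undo op 1 (in-shuffle, from top half): 31 ← 15
So the token at position 7 came from original position 15.

15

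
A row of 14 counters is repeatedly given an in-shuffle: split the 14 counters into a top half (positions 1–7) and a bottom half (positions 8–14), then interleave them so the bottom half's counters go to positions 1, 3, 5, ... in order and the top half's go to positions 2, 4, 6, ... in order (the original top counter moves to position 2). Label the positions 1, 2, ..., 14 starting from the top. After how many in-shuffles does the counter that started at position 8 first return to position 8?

Follow position 8 under repeated in-shuffles:
8 → 1 → 2 → 4 → 8
It first returns after 4 in-shuffles.

4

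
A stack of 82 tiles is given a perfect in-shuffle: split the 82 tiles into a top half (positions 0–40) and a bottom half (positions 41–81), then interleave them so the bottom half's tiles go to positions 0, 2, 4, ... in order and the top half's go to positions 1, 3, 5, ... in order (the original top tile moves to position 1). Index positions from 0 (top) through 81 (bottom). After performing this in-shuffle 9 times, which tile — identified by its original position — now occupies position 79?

Work backwards from position 79, undoing one in-shuffle at a time:
79 ← 39 ← 19 ← 9 ← 4 ← 43 ← 21 ← 10 ← 46 ← 64
So the tile now at position 79 started at position 64.

64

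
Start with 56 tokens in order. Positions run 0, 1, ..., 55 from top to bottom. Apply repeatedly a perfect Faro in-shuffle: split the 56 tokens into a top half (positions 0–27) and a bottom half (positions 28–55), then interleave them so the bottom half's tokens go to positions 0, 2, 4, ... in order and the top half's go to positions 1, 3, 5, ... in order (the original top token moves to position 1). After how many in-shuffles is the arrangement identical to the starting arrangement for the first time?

The in-shuffle permutes the 56 positions with cycle lengths [2, 18, 18, 18].
Every token is home exactly when every cycle has completed a whole number of laps, i.e. after lcm(2, 18) = 18 in-shuffles.

18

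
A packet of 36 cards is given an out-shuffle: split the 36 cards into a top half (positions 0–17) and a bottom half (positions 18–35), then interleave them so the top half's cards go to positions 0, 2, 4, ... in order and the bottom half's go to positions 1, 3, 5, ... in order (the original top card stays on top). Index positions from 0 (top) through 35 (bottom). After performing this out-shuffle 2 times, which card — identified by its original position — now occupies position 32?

8

Work backwards from position 32, undoing one out-shuffle at a time:
32 ← 16 ← 8
So the card now at position 32 started at position 8.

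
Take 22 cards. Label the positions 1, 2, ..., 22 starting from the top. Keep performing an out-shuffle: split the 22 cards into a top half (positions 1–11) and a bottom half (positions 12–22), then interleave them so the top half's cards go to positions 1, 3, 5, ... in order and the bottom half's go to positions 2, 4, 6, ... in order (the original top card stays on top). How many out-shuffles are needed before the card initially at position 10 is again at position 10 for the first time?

Follow position 10 under repeated out-shuffles:
10 → 19 → 16 → 10
It first returns after 3 out-shuffles.

3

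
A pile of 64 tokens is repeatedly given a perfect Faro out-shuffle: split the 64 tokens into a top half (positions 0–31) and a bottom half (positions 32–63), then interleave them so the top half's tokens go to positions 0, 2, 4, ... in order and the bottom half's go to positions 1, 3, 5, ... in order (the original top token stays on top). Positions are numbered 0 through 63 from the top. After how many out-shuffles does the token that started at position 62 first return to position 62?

6

Follow position 62 under repeated out-shuffles:
62 → 61 → 59 → 55 → 47 → 31 → 62
It first returns after 6 out-shuffles.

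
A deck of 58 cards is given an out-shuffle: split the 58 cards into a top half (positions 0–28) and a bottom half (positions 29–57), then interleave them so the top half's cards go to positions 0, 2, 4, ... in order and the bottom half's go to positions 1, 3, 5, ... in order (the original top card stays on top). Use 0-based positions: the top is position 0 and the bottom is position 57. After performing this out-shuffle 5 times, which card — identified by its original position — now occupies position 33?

Work backwards from position 33, undoing one out-shuffle at a time:
33 ← 45 ← 51 ← 54 ← 27 ← 42
So the card now at position 33 started at position 42.

42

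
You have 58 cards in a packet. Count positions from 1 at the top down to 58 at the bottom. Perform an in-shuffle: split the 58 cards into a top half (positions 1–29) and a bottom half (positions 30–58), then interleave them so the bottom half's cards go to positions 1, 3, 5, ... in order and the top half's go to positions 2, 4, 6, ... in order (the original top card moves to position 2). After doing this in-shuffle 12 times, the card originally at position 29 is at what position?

17

Track the card's position through each in-shuffle:
29 → 58 → 57 → 55 → 51 → 43 → 27 → 54 → 49 → 39 → 19 → 38 → 17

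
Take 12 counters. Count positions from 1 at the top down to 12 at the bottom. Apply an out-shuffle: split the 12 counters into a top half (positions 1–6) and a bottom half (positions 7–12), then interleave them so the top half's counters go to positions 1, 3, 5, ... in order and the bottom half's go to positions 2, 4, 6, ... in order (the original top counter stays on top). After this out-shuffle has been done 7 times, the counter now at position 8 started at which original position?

Work backwards from position 8, undoing one out-shuffle at a time:
8 ← 10 ← 11 ← 6 ← 9 ← 5 ← 3 ← 2
So the counter now at position 8 started at position 2.

2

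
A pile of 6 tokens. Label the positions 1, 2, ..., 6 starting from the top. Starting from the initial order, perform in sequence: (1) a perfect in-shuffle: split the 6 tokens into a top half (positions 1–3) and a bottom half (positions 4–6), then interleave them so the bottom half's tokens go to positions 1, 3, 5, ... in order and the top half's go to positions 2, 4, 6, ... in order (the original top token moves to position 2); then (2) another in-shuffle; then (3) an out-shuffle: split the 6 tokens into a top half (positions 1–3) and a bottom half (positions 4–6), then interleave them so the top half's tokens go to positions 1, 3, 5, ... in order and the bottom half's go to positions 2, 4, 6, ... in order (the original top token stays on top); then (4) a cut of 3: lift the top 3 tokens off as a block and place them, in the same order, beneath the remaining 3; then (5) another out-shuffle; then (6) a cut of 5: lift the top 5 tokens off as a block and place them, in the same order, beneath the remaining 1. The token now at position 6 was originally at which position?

5

Undo the operations in reverse order, starting from position 6:
  undo op 6 (cut 5): 6 ← 5
  undo op 5 (out-shuffle, from top half): 5 ← 3
  undo op 4 (cut 3): 3 ← 6
  undo op 3 (out-shuffle, from bottom half): 6 ← 6
  undo op 2 (in-shuffle, from top half): 6 ← 3
  undo op 1 (in-shuffle, from bottom half): 3 ← 5
So the token at position 6 came from original position 5.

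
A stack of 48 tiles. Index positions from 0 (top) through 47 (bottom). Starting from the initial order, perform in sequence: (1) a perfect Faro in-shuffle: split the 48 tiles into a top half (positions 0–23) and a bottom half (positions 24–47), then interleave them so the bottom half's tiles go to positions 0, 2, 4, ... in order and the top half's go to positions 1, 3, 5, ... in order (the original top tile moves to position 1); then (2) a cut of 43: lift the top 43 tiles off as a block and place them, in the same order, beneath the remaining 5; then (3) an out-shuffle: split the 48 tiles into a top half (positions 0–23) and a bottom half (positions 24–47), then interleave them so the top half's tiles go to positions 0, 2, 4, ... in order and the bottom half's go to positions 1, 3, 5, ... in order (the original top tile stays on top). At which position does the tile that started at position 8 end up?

Track the tile from position 8 forward through each operation:
  after op 1 (in-shuffle): 8 → 17
  after op 2 (cut 43): 17 → 22
  after op 3 (out-shuffle): 22 → 44

44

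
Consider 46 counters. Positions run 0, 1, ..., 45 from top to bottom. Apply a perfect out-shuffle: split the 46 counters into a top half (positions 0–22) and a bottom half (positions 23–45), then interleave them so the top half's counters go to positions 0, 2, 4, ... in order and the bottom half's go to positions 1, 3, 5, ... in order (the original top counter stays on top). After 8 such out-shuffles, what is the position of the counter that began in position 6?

Track the counter's position through each out-shuffle:
6 → 12 → 24 → 3 → 6 → 12 → 24 → 3 → 6

6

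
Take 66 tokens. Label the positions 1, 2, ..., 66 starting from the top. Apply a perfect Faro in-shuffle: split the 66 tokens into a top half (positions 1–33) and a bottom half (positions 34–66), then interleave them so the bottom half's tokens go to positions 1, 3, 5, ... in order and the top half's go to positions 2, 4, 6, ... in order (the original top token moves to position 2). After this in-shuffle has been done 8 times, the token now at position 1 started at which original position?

39

Work backwards from position 1, undoing one in-shuffle at a time:
1 ← 34 ← 17 ← 42 ← 21 ← 44 ← 22 ← 11 ← 39
So the token now at position 1 started at position 39.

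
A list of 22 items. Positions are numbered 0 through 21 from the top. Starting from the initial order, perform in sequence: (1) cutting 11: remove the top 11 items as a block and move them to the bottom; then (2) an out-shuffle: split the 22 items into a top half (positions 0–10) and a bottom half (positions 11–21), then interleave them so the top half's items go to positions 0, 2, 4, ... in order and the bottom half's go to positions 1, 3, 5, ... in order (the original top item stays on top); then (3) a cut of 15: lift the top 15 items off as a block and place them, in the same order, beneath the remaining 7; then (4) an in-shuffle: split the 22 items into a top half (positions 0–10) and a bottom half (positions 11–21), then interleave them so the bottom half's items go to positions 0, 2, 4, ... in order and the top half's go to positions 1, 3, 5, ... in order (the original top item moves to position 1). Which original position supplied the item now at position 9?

9

Undo the operations in reverse order, starting from position 9:
  undo op 4 (in-shuffle, from top half): 9 ← 4
  undo op 3 (cut 15): 4 ← 19
  undo op 2 (out-shuffle, from bottom half): 19 ← 20
  undo op 1 (cut 11): 20 ← 9
So the item at position 9 came from original position 9.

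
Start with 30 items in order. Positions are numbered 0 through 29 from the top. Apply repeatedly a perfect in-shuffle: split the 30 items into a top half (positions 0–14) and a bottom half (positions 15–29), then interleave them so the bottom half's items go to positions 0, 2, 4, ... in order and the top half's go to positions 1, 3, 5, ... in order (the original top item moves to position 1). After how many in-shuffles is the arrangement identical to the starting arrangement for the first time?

5

The in-shuffle permutes the 30 positions with cycle lengths [5, 5, 5, 5, 5, 5].
Every item is home exactly when every cycle has completed a whole number of laps, i.e. after lcm(5) = 5 in-shuffles.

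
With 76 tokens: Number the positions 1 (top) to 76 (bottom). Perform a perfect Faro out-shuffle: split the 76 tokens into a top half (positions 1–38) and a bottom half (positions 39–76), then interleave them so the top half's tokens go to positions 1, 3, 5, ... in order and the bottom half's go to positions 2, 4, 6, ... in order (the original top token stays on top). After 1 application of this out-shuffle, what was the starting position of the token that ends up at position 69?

Work backwards from position 69, undoing one out-shuffle at a time:
69 ← 35
So the token now at position 69 started at position 35.

35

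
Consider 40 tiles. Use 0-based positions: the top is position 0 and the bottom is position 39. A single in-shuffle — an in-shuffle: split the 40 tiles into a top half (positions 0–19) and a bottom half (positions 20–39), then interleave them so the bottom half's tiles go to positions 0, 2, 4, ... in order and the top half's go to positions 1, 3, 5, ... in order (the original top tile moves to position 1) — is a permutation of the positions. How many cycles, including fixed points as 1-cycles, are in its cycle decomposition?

Trace each unvisited position around until it returns:
(0 1 3 7 15 31 ... len 20) (2 5 11 23 6 13 ... len 20)
2 cycles in total.

2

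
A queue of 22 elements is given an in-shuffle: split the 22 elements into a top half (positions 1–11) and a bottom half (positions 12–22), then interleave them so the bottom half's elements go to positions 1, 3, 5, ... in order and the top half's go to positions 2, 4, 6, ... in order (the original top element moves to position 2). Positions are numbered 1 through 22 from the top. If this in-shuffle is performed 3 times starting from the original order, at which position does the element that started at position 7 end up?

10

Track the element's position through each in-shuffle:
7 → 14 → 5 → 10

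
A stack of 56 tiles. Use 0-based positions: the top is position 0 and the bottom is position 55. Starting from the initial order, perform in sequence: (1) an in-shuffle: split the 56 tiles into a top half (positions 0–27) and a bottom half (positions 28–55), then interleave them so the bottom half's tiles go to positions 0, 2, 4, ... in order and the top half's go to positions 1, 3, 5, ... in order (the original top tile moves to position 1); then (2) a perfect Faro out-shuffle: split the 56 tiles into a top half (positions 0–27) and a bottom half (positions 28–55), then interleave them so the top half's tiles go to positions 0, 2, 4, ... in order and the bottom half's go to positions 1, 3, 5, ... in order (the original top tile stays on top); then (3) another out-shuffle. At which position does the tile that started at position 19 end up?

46

Track the tile from position 19 forward through each operation:
  after op 1 (in-shuffle): 19 → 39
  after op 2 (out-shuffle): 39 → 23
  after op 3 (out-shuffle): 23 → 46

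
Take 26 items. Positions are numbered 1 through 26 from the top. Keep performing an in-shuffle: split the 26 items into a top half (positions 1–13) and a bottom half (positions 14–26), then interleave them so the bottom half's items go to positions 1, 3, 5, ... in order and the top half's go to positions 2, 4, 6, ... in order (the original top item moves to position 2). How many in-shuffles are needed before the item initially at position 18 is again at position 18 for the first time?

Follow position 18 under repeated in-shuffles:
18 → 9 → 18
It first returns after 2 in-shuffles.

2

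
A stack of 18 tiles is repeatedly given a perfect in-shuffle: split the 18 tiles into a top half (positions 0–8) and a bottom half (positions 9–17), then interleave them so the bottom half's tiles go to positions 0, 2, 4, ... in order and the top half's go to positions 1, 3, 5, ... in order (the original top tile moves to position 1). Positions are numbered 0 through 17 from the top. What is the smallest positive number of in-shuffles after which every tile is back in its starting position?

18

The in-shuffle permutes the 18 positions with cycle lengths [18].
Every tile is home exactly when every cycle has completed a whole number of laps, i.e. after lcm(18) = 18 in-shuffles.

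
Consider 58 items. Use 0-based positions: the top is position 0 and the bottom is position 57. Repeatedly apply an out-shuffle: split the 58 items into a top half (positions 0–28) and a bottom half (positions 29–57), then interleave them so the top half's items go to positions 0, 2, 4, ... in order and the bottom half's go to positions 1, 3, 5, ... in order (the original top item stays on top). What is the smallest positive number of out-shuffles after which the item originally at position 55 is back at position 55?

Follow position 55 under repeated out-shuffles:
55 → 53 → 49 → 41 → 25 → 50 → 43 → 29 → 1 → 2 → 4 → 8 → 16 → 32 → 7 → 14 → 28 → 56 → 55
It first returns after 18 out-shuffles.

18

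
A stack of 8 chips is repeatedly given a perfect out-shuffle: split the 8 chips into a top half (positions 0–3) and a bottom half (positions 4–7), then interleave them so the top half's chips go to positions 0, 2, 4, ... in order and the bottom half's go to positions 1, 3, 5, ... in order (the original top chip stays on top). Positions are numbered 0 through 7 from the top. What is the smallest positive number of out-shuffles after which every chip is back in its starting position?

The out-shuffle permutes the 8 positions with cycle lengths [1, 1, 3, 3].
Every chip is home exactly when every cycle has completed a whole number of laps, i.e. after lcm(1, 3) = 3 out-shuffles.

3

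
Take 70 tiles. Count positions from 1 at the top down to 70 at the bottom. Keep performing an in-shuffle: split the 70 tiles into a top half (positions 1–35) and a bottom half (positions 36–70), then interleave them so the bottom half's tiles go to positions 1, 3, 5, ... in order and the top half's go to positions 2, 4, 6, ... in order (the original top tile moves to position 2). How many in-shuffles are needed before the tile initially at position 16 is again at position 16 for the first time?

35

Follow position 16 under repeated in-shuffles:
16 → 32 → 64 → 57 → 43 → 15 → 30 → 60 → ... → 16 (length 35)
It first returns after 35 in-shuffles.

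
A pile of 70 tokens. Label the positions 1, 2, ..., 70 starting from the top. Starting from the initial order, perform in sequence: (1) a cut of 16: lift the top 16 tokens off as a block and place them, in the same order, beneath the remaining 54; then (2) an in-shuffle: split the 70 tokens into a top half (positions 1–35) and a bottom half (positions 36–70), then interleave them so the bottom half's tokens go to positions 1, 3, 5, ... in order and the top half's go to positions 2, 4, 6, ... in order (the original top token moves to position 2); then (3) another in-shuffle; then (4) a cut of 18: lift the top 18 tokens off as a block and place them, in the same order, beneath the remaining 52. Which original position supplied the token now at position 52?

Undo the operations in reverse order, starting from position 52:
  undo op 4 (cut 18): 52 ← 70
  undo op 3 (in-shuffle, from top half): 70 ← 35
  undo op 2 (in-shuffle, from bottom half): 35 ← 53
  undo op 1 (cut 16): 53 ← 69
So the token at position 52 came from original position 69.

69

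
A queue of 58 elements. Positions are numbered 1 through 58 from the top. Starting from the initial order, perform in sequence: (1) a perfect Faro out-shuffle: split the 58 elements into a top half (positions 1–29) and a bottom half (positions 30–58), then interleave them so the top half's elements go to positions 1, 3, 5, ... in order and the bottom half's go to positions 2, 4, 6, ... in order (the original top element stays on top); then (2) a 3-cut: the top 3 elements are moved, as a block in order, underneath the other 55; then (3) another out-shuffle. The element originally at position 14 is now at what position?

47

Track the element from position 14 forward through each operation:
  after op 1 (out-shuffle): 14 → 27
  after op 2 (cut 3): 27 → 24
  after op 3 (out-shuffle): 24 → 47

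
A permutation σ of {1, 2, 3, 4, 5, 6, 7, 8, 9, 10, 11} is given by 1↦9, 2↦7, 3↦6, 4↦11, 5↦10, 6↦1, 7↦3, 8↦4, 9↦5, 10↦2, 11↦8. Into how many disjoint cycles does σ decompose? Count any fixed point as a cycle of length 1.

2

Cycle decomposition: (1 9 5 10 2 7 3 6) (4 11 8).
2 cycles.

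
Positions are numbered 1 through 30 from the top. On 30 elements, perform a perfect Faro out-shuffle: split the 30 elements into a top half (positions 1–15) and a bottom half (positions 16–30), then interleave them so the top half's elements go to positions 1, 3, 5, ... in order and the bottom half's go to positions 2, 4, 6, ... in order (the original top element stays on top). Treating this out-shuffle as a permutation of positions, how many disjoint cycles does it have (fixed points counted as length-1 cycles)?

Trace each unvisited position around until it returns:
(1) (2 3 5 9 17 4 ... len 28) (30)
3 cycles in total.

3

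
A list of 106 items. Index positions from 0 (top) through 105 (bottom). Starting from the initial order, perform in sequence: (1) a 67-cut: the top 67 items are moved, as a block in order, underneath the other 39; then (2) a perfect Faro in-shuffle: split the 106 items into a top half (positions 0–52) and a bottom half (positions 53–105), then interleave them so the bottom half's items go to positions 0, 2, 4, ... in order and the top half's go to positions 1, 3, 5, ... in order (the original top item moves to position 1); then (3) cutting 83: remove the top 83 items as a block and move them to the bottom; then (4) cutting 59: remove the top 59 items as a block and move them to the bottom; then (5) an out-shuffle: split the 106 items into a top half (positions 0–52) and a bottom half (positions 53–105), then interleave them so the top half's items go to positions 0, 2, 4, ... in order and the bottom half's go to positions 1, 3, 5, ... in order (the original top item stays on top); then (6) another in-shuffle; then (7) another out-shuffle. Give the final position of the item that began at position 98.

Track the item from position 98 forward through each operation:
  after op 1 (cut 67): 98 → 31
  after op 2 (in-shuffle): 31 → 63
  after op 3 (cut 83): 63 → 86
  after op 4 (cut 59): 86 → 27
  after op 5 (out-shuffle): 27 → 54
  after op 6 (in-shuffle): 54 → 2
  after op 7 (out-shuffle): 2 → 4

4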